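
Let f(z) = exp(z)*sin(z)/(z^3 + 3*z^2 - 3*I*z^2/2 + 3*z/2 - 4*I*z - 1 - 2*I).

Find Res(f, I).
Write f(z) = P(z)/Q(z) with P(z) = exp(z)*sin(z) and Q(z) = z^3 + 3*z^2 - 3*I*z^2/2 + 3*z/2 - 4*I*z - 1 - 2*I.
The denominator factors as Q(z) = (z - I)*(z + 2)*(z + 1 - I/2), so z = I is a simple zero of Q and P is analytic there; z = I is therefore a simple pole and
  Res(f, z₀) = P(z₀)/Q'(z₀).

Q'(z) = 3*z^2 + 6*z - 3*I*z + 3/2 - 4*I, so Q'(I) = 3/2 + 2*I.
P(I) = I*exp(I)*sinh(1).

Res(f, I) = (I*exp(I)*sinh(1))/(3/2 + 2*I) = (8/25 + 6*I/25)*exp(I)*sinh(1)

Final answer: (8/25 + 6*I/25)*exp(I)*sinh(1)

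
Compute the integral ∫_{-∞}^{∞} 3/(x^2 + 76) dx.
Let f(z) = 3/(z^2 + 76). The denominator has no real zeros and deg Q - deg P = 2 ≥ 2, so the integral of f over the upper semicircle |z| = R tends to 0 as R → ∞. Closing the contour in the upper half-plane,
  ∫_{-∞}^{∞} f(x) dx = 2πi · Σ Res(f, z_k)  over the poles with Im z_k > 0.

Zeros of the denominator: z^2 + 76 = 0 gives z = ±2*sqrt(19)*I.
Upper half-plane: z = 2*sqrt(19)*I (simple).

Each pole is a simple zero of Q(z) = z^2 + 76, so Res(f, z₀) = P(z₀)/Q'(z₀) with P(z) = 3, Q'(z) = 2*z:
  Res(f, 2*sqrt(19)*I) = (3)/(4*sqrt(19)*I) = -3*sqrt(19)*I/76

∫_{-∞}^{∞} f(x) dx = 2πi · (-3*sqrt(19)*I/76) = 3*sqrt(19)*pi/38

Final answer: 3*sqrt(19)*pi/38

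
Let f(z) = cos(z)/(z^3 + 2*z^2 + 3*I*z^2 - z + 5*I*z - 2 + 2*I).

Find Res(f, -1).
Write f(z) = P(z)/Q(z) with P(z) = cos(z) and Q(z) = z^3 + 2*z^2 + 3*I*z^2 - z + 5*I*z - 2 + 2*I.
The denominator factors as Q(z) = (z + 2*I)*(z + 1)*(z + 1 + I), so z = -1 is a simple zero of Q and P is analytic there; z = -1 is therefore a simple pole and
  Res(f, z₀) = P(z₀)/Q'(z₀).

Q'(z) = 3*z^2 + 4*z + 6*I*z - 1 + 5*I, so Q'(-1) = -2 - I.
P(-1) = cos(1).

Res(f, -1) = (cos(1))/(-2 - I) = (-2/5 + I/5)*cos(1)

Final answer: (-2/5 + I/5)*cos(1)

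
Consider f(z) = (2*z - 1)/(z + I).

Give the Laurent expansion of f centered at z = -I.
(-1 - 2*I)/(z + I) + 2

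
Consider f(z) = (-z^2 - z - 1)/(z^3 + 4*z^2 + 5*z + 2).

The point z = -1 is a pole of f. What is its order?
Factor the denominator:
  z^3 + 4*z^2 + 5*z + 2 = (z + 1)^2*(z + 2)

The numerator P(z) = -z^2 - z - 1 has P(-1) = -1 ≠ 0, so no factor of (z + 1) cancels.
Near z = -1 we can therefore write f(z) = g(z)/(z + 1)^2 with g analytic at -1 and g(-1) ≠ 0 (g is the numerator divided by the remaining denominator factors).

Hence z = -1 is a pole of order 2.

Final answer: 2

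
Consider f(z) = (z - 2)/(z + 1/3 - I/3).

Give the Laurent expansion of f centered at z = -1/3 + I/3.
Put w = z - (-1/3 + I/3), i.e. z = w - 1/3 + I/3. The denominator is w, so it suffices to rewrite the numerator in powers of w.

P(z) = z - 2
P(w - 1/3 + I/3) = -7/3 + I/3 + w

Dividing each term by w:
  f = (-7/3 + I/3)/w + 1

Substituting back w = z + 1/3 - I/3:
  f(z) = (-7/3 + I/3)/(z + 1/3 - I/3) + 1

The series is finite because the numerator is a polynomial; the negative powers form the principal part, and the coefficient of 1/(z + 1/3 - I/3) gives Res(f, -1/3 + I/3) = -7/3 + I/3.

Final answer: (-7/3 + I/3)/(z + 1/3 - I/3) + 1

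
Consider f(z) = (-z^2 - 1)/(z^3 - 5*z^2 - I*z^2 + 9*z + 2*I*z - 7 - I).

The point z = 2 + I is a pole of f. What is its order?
Factor the denominator:
  z^3 - 5*z^2 - I*z^2 + 9*z + 2*I*z - 7 - I = (z - 2 - I)^2*(z - 1 + I)

The numerator P(z) = -z^2 - 1 has P(2 + I) = -4 - 4*I ≠ 0, so no factor of (z - 2 - I) cancels.
Near z = 2 + I we can therefore write f(z) = g(z)/(z - 2 - I)^2 with g analytic at 2 + I and g(2 + I) ≠ 0 (g is the numerator divided by the remaining denominator factors).

Hence z = 2 + I is a pole of order 2.

Final answer: 2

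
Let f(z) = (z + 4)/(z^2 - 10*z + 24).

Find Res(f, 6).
Write f(z) = P(z)/Q(z) with P(z) = z + 4 and Q(z) = z^2 - 10*z + 24.
The denominator factors as Q(z) = (z - 6)*(z - 4), so z = 6 is a simple zero of Q and P is analytic there; z = 6 is therefore a simple pole and
  Res(f, z₀) = P(z₀)/Q'(z₀).

Q'(z) = 2*z - 10, so Q'(6) = 2.
P(6) = 10.

Res(f, 6) = (10)/(2) = 5

Final answer: 5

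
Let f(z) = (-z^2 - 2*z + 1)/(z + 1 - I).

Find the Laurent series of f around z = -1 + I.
Put w = z - (-1 + I), i.e. z = w - 1 + I. The denominator is w, so it suffices to rewrite the numerator in powers of w.

P(z) = -z^2 - 2*z + 1
P(w - 1 + I) = 3 - 2*I*w - w^2

Dividing each term by w:
  f = 3/w - 2*I - w

Substituting back w = z + 1 - I:
  f(z) = 3/(z + 1 - I) - 2*I - (z + 1 - I)

The series is finite because the numerator is a polynomial; the negative powers form the principal part, and the coefficient of 1/(z + 1 - I) gives Res(f, -1 + I) = 3.

Final answer: 3/(z + 1 - I) - 2*I - (z + 1 - I)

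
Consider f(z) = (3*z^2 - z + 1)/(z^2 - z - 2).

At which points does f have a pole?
{-1, 2}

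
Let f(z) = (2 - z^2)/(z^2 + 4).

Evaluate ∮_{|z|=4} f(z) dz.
0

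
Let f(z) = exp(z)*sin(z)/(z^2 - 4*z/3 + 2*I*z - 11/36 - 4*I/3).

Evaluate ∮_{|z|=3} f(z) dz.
By the residue theorem, ∮_C f(z) dz = 2πi · (sum of the residues of f at the poles inside |z| = 3).

The denominator factors as (z - 2/3 + 3*I/2)*(z - 2/3 + I/2), so the singularities of f are simple poles at z = 2/3 - 3*I/2, z = 2/3 - I/2.
  |2/3 - 3*I/2|² = 97/36 < 9 = 3², so this pole is inside the contour.
  |2/3 - I/2|² = 25/36 < 9 = 3², so this pole is inside the contour.

With P(z) = exp(z)*sin(z) and Q(z) = z^2 - 4*z/3 + 2*I*z - 11/36 - 4*I/3, each pole is simple, so Res(f, z₀) = P(z₀)/Q'(z₀) with Q'(z) = 2*z - 4/3 + 2*I.
  Res(f, 2/3 - 3*I/2) = P(2/3 - 3*I/2)/Q'(2/3 - 3*I/2) = (exp(2/3 - 3*I/2)*sin(2/3 - 3*I/2))/(-I) = I*exp(2/3 - 3*I/2)*sin(2/3 - 3*I/2)
  Res(f, 2/3 - I/2) = P(2/3 - I/2)/Q'(2/3 - I/2) = (exp(2/3 - I/2)*sin(2/3 - I/2))/(I) = -I*exp(2/3 - I/2)*sin(2/3 - I/2)

Sum of residues inside C: I*exp(2/3 - 3*I/2)*sin(2/3 - 3*I/2) - I*exp(2/3 - I/2)*sin(2/3 - I/2)
∮_C f(z) dz = 2πi · (I*exp(2/3 - 3*I/2)*sin(2/3 - 3*I/2) - I*exp(2/3 - I/2)*sin(2/3 - I/2)) = 2*pi*exp(2/3 - I/2)*sin(2/3 - I/2) - 2*pi*exp(2/3 - 3*I/2)*sin(2/3 - 3*I/2)

Final answer: 2*pi*exp(2/3 - I/2)*sin(2/3 - I/2) - 2*pi*exp(2/3 - 3*I/2)*sin(2/3 - 3*I/2)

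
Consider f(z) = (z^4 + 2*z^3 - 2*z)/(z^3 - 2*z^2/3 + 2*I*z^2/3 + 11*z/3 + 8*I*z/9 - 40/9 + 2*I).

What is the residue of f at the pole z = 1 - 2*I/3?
Write f(z) = P(z)/Q(z) with P(z) = z^4 + 2*z^3 - 2*z and Q(z) = z^3 - 2*z^2/3 + 2*I*z^2/3 + 11*z/3 + 8*I*z/9 - 40/9 + 2*I.
The denominator factors as Q(z) = (z - 1 + 2*I/3)*(z + 2*I)*(z + 1/3 - 2*I), so z = 1 - 2*I/3 is a simple zero of Q and P is analytic there; z = 1 - 2*I/3 is therefore a simple pole and
  Res(f, z₀) = P(z₀)/Q'(z₀).

Q'(z) = 3*z^2 - 4*z/3 + 4*I*z/3 + 11/3 + 8*I/9, so Q'(1 - 2*I/3) = 44/9 - 8*I/9.
P(1 - 2*I/3) = -335/81 - 32*I/9.

Res(f, 1 - 2*I/3) = (-335/81 - 32*I/9)/(44/9 - 8*I/9) = -3109/4500 - 1919*I/2250

Final answer: -3109/4500 - 1919*I/2250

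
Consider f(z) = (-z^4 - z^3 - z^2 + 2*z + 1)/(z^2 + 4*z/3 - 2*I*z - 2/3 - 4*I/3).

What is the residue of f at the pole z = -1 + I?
Write f(z) = P(z)/Q(z) with P(z) = -z^4 - z^3 - z^2 + 2*z + 1 and Q(z) = z^2 + 4*z/3 - 2*I*z - 2/3 - 4*I/3.
The denominator factors as Q(z) = (z + 1 - I)*(z + 1/3 - I), so z = -1 + I is a simple zero of Q and P is analytic there; z = -1 + I is therefore a simple pole and
  Res(f, z₀) = P(z₀)/Q'(z₀).

Q'(z) = 2*z + 4/3 - 2*I, so Q'(-1 + I) = -2/3.
P(-1 + I) = 1 + 2*I.

Res(f, -1 + I) = (1 + 2*I)/(-2/3) = -3/2 - 3*I

Final answer: -3/2 - 3*I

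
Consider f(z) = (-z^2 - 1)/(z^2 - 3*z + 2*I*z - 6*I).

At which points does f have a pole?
{-2*I, 3}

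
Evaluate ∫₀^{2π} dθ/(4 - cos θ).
Call the integral J. The integrand is 2π-periodic and we integrate over a full period, so shifting θ does not change the value (θ → θ + π flips the sign of the trig term). Hence
  J = ∫₀^{2π} dθ/(4 + cos θ).
Put z = e^{iθ}: then cos θ = (z + 1/z)/2, dθ = dz/(iz), and z runs once counterclockwise around |z| = 1:
  J = ∮_{|z|=1} 1/(4 + (z + 1/z)/2) · dz/(iz) = (2/i) ∮_{|z|=1} dz/(z^2 + 8*z + 1).
The roots of z^2 + 8*z + 1 are z = (-4 ± sqrt(4^2 - 1^2)), with sqrt(15) = sqrt(15); their product is 1, so only z₊ = -4 + sqrt(15) lies inside the unit circle (z₋ = -4 - sqrt(15) lies outside).
z₊ is a simple zero of q(z) = z^2 + 8*z + 1, so Res(1/q, z₊) = 1/q'(z₊) with q'(z) = 2*z + 8; and q'(z₊) = (z₊ - z₋) = 2*sqrt(15).
Therefore J = (2/i) · 2πi · 1/(2*sqrt(15)) = 2*pi/(sqrt(15)) = 2*sqrt(15)*pi/15

Final answer: 2*sqrt(15)*pi/15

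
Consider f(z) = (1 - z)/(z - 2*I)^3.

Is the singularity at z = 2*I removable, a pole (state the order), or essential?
Write f(z) = g(z)/(z - 2*I)^3 with g(z) = 1 - z.
g is entire and g(2*I) = 1 - 2*I ≠ 0, so no factor of (z - 2*I) cancels: the Laurent expansion of f about z = 2*I starts at the power -3, i.e. lim_{z→z₀} (z - z₀)^3 f(z) = 1 - 2*I is finite and nonzero.
So z = 2*I is a pole of order 3.

Final answer: pole of order 3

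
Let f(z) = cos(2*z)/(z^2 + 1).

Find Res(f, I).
-I*cosh(2)/2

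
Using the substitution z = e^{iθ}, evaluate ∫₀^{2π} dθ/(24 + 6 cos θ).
sqrt(15)*pi/45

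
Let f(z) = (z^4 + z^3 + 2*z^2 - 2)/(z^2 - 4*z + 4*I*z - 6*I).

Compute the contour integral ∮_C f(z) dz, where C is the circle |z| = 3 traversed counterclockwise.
pi*(-7 + I)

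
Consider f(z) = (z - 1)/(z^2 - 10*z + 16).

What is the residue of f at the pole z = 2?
-1/6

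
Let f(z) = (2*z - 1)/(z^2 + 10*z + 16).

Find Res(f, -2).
-5/6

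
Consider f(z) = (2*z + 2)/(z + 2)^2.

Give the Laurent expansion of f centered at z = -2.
Put w = z - (-2), i.e. z = w - 2. The denominator is w^2, so it suffices to rewrite the numerator in powers of w.

P(z) = 2*z + 2
P(w - 2) = -2 + 2*w

Dividing each term by w^2:
  f = -2/w^2 + 2/w

Substituting back w = z + 2:
  f(z) = -2/(z + 2)^2 + 2/(z + 2)

The series is finite because the numerator is a polynomial; the negative powers form the principal part, and the coefficient of 1/(z + 2) gives Res(f, -2) = 2.

Final answer: -2/(z + 2)^2 + 2/(z + 2)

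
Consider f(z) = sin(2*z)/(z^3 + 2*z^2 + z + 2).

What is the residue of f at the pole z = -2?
Write f(z) = P(z)/Q(z) with P(z) = sin(2*z) and Q(z) = z^3 + 2*z^2 + z + 2.
The denominator factors as Q(z) = (z + I)*(z - I)*(z + 2), so z = -2 is a simple zero of Q and P is analytic there; z = -2 is therefore a simple pole and
  Res(f, z₀) = P(z₀)/Q'(z₀).

Q'(z) = 3*z^2 + 4*z + 1, so Q'(-2) = 5.
P(-2) = -sin(4).

Res(f, -2) = (-sin(4))/(5) = -sin(4)/5

Final answer: -sin(4)/5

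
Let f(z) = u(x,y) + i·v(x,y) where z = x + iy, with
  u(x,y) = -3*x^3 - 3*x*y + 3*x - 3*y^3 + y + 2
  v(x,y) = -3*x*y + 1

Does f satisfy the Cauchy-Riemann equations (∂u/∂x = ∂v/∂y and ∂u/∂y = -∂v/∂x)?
∂u/∂x = -9*x^2 - 3*y + 3
∂v/∂y = -3*x
∂u/∂y = -3*x - 9*y^2 + 1
∂v/∂x = -3*y
∂u/∂x ≠ ∂v/∂y and ∂u/∂y ≠ -∂v/∂x; the Cauchy-Riemann equations are not satisfied, so f is not analytic.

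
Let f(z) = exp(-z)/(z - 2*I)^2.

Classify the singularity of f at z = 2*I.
Write f(z) = g(z)/(z - 2*I)^2 with g(z) = exp(-z).
g is entire and g(2*I) = exp(-2*I) ≠ 0, so no factor of (z - 2*I) cancels: the Laurent expansion of f about z = 2*I starts at the power -2, i.e. lim_{z→z₀} (z - z₀)^2 f(z) = exp(-2*I) is finite and nonzero.
So z = 2*I is a pole of order 2.

Final answer: pole of order 2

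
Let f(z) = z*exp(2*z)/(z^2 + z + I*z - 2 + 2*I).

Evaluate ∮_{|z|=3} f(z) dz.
By the residue theorem, ∮_C f(z) dz = 2πi · (sum of the residues of f at the poles inside |z| = 3).

The denominator factors as (z - 1 + I)*(z + 2), so the singularities of f are simple poles at z = 1 - I, z = -2.
  |1 - I|² = 2 < 9 = 3², so this pole is inside the contour.
  |-2|² = 4 < 9 = 3², so this pole is inside the contour.

With P(z) = z*exp(2*z) and Q(z) = z^2 + z + I*z - 2 + 2*I, each pole is simple, so Res(f, z₀) = P(z₀)/Q'(z₀) with Q'(z) = 2*z + 1 + I.
  Res(f, 1 - I) = P(1 - I)/Q'(1 - I) = ((1 - I)*exp(2 - 2*I))/(3 - I) = (2/5 - I/5)*exp(2 - 2*I)
  Res(f, -2) = P(-2)/Q'(-2) = (-2*exp(-4))/(-3 + I) = (3/5 + I/5)*exp(-4)

Sum of residues inside C: (2/5 - I/5)*exp(2 - 2*I) + (3/5 + I/5)*exp(-4)
∮_C f(z) dz = 2πi · ((2/5 - I/5)*exp(2 - 2*I) + (3/5 + I/5)*exp(-4)) = pi*(2/5 + 4*I/5)*exp(2 - 2*I) + pi*(-2/5 + 6*I/5)*exp(-4)

Final answer: pi*(2/5 + 4*I/5)*exp(2 - 2*I) + pi*(-2/5 + 6*I/5)*exp(-4)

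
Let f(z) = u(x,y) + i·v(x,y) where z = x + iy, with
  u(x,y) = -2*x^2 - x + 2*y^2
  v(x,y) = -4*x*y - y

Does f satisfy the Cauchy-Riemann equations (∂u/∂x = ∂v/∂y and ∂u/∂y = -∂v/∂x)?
∂u/∂x = -4*x - 1
∂v/∂y = -4*x - 1
∂u/∂y = 4*y
∂v/∂x = -4*y
∂u/∂x = ∂v/∂y and ∂u/∂y = -∂v/∂x hold identically; f is analytic.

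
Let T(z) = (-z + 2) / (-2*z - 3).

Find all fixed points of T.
T(z) = z means -z + 2 = z*(-2*z - 3), i.e.
  -2*z^2 - 2*z - 2 = 0.
Discriminant: (-2)^2 - 4*(-2)*(-2) = -12, so the roots are complex conjugates.
  z = (2 ± I*sqrt(12))/(2*(-2))
Fixed points: {-1/2 - sqrt(3)*I/2, -1/2 + sqrt(3)*I/2}

Final answer: {-1/2 - sqrt(3)*I/2, -1/2 + sqrt(3)*I/2}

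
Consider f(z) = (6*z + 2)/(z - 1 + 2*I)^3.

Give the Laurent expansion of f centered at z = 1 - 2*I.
(8 - 12*I)/(z - 1 + 2*I)^3 + 6/(z - 1 + 2*I)^2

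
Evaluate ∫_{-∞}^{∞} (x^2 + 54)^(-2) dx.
Let f(z) = (z^2 + 54)^(-2). The denominator has no real zeros and deg Q - deg P = 4 ≥ 2, so the integral of f over the upper semicircle |z| = R tends to 0 as R → ∞. Closing the contour in the upper half-plane,
  ∫_{-∞}^{∞} f(x) dx = 2πi · Σ Res(f, z_k)  over the poles with Im z_k > 0.

Zeros of the denominator: z^2 + 54 = 0 gives z = ±3*sqrt(6)*I.
Upper half-plane: z = 3*sqrt(6)*I (a pole of order 2).

Write f(z) = g(z)/(z - 3*sqrt(6)*I)^2 with g(z) = (z + 3*sqrt(6)*I)^(-2). For a double pole, Res(f, z₀) = g'(z₀):
  g'(z) = -2/(z + 3*sqrt(6)*I)^3
  Res(f, 3*sqrt(6)*I) = g'(3*sqrt(6)*I) = -sqrt(6)*I/3888

∫_{-∞}^{∞} f(x) dx = 2πi · (-sqrt(6)*I/3888) = sqrt(6)*pi/1944

Final answer: sqrt(6)*pi/1944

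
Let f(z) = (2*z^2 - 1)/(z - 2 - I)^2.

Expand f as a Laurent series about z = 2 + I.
Put w = z - (2 + I), i.e. z = w + 2 + I. The denominator is w^2, so it suffices to rewrite the numerator in powers of w.

P(z) = 2*z^2 - 1
P(w + 2 + I) = 5 + 8*I + (8 + 4*I)*w + 2*w^2

Dividing each term by w^2:
  f = (5 + 8*I)/w^2 + (8 + 4*I)/w + 2

Substituting back w = z - 2 - I:
  f(z) = (5 + 8*I)/(z - 2 - I)^2 + (8 + 4*I)/(z - 2 - I) + 2

The series is finite because the numerator is a polynomial; the negative powers form the principal part, and the coefficient of 1/(z - 2 - I) gives Res(f, 2 + I) = 8 + 4*I.

Final answer: (5 + 8*I)/(z - 2 - I)^2 + (8 + 4*I)/(z - 2 - I) + 2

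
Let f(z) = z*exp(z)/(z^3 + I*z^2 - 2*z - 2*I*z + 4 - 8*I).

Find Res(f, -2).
Write f(z) = P(z)/Q(z) with P(z) = z*exp(z) and Q(z) = z^3 + I*z^2 - 2*z - 2*I*z + 4 - 8*I.
The denominator factors as Q(z) = (z - 2 - I)*(z + 2*I)*(z + 2), so z = -2 is a simple zero of Q and P is analytic there; z = -2 is therefore a simple pole and
  Res(f, z₀) = P(z₀)/Q'(z₀).

Q'(z) = 3*z^2 + 2*I*z - 2 - 2*I, so Q'(-2) = 10 - 6*I.
P(-2) = -2*exp(-2).

Res(f, -2) = (-2*exp(-2))/(10 - 6*I) = (-5/34 - 3*I/34)*exp(-2)

Final answer: (-5/34 - 3*I/34)*exp(-2)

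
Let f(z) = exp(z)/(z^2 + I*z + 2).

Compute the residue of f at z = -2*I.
I*exp(-2*I)/3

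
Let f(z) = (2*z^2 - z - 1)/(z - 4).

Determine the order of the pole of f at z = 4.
1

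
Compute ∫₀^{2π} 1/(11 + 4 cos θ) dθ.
Let J = ∫₀^{2π} dθ/(11 + 4 cos θ).
Put z = e^{iθ}: then cos θ = (z + 1/z)/2, dθ = dz/(iz), and z runs once counterclockwise around |z| = 1:
  J = ∮_{|z|=1} 1/(11 + 4*(z + 1/z)/2) · dz/(iz) = (2/i) ∮_{|z|=1} dz/(4*z^2 + 22*z + 4).
The roots of 4*z^2 + 22*z + 4 are z = (-11 ± sqrt(11^2 - 4^2))/4, with sqrt(105) = sqrt(105); their product is 1, so only z₊ = -11/4 + sqrt(105)/4 lies inside the unit circle (z₋ = -11/4 - sqrt(105)/4 lies outside).
z₊ is a simple zero of q(z) = 4*z^2 + 22*z + 4, so Res(1/q, z₊) = 1/q'(z₊) with q'(z) = 8*z + 22; and q'(z₊) = 4*(z₊ - z₋) = 2*sqrt(105).
Therefore J = (2/i) · 2πi · 1/(2*sqrt(105)) = 2*pi/(sqrt(105)) = 2*sqrt(105)*pi/105

Final answer: 2*sqrt(105)*pi/105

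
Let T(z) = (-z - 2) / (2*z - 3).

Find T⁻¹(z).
Set w = T(z) = (-z - 2) / (2*z - 3) and solve for z:
  w*(2*z - 3) = -z - 2
  -3*w + z*(2*w + 1) + 2 = 0
  z*(2*w + 1) = 3*w - 2
  z = (2 - 3*w)/(-2*w - 1)
Renaming the variable, T⁻¹(z) = (-3*z + 2)/(-2*z - 1) = (3*z - 2)/(2*z + 1).
(Check: ad - bc = 7 ≠ 0, so T is invertible.)

Final answer: (3*z - 2)/(2*z + 1)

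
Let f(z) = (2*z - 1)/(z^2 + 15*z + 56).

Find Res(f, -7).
Write f(z) = P(z)/Q(z) with P(z) = 2*z - 1 and Q(z) = z^2 + 15*z + 56.
The denominator factors as Q(z) = (z + 8)*(z + 7), so z = -7 is a simple zero of Q and P is analytic there; z = -7 is therefore a simple pole and
  Res(f, z₀) = P(z₀)/Q'(z₀).

Q'(z) = 2*z + 15, so Q'(-7) = 1.
P(-7) = -15.

Res(f, -7) = (-15)/(1) = -15

Final answer: -15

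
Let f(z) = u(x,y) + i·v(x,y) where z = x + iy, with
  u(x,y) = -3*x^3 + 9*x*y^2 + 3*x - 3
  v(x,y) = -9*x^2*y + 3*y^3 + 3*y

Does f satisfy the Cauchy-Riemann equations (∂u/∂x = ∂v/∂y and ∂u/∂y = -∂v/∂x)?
∂u/∂x = -9*x^2 + 9*y^2 + 3
∂v/∂y = -9*x^2 + 9*y^2 + 3
∂u/∂y = 18*x*y
∂v/∂x = -18*x*y
∂u/∂x = ∂v/∂y and ∂u/∂y = -∂v/∂x hold identically; f is analytic.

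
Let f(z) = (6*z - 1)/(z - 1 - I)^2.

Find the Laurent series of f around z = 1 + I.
(5 + 6*I)/(z - 1 - I)^2 + 6/(z - 1 - I)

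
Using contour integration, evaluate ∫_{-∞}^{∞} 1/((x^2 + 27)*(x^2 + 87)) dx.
Let f(z) = 1/((z^2 + 27)*(z^2 + 87)). The denominator has no real zeros and deg Q - deg P = 4 ≥ 2, so the integral of f over the upper semicircle |z| = R tends to 0 as R → ∞. Closing the contour in the upper half-plane,
  ∫_{-∞}^{∞} f(x) dx = 2πi · Σ Res(f, z_k)  over the poles with Im z_k > 0.

Zeros of the denominator: z^2 + 27 = 0 gives z = ±3*sqrt(3)*I; z^2 + 87 = 0 gives z = ±sqrt(87)*I.
Upper half-plane: z = 3*sqrt(3)*I, z = sqrt(87)*I (simple).

Each pole is a simple zero of Q(z) = z^4 + 114*z^2 + 2349, so Res(f, z₀) = P(z₀)/Q'(z₀) with P(z) = 1, Q'(z) = 4*z^3 + 228*z:
  Res(f, 3*sqrt(3)*I) = (1)/(360*sqrt(3)*I) = -sqrt(3)*I/1080
  Res(f, sqrt(87)*I) = (1)/(-120*sqrt(87)*I) = sqrt(87)*I/10440

Sum of residues: I*(-sqrt(3)/1080 + sqrt(87)/10440)
∫_{-∞}^{∞} f(x) dx = 2πi · (I*(-sqrt(3)/1080 + sqrt(87)/10440)) = pi*(-3*sqrt(87) + 29*sqrt(3))/15660

Final answer: pi*(-3*sqrt(87) + 29*sqrt(3))/15660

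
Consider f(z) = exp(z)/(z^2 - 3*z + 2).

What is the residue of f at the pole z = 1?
Write f(z) = P(z)/Q(z) with P(z) = exp(z) and Q(z) = z^2 - 3*z + 2.
The denominator factors as Q(z) = (z - 2)*(z - 1), so z = 1 is a simple zero of Q and P is analytic there; z = 1 is therefore a simple pole and
  Res(f, z₀) = P(z₀)/Q'(z₀).

Q'(z) = 2*z - 3, so Q'(1) = -1.
P(1) = exp(1).

Res(f, 1) = (exp(1))/(-1) = -exp(1)

Final answer: -exp(1)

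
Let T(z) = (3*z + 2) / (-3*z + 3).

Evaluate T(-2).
-4/9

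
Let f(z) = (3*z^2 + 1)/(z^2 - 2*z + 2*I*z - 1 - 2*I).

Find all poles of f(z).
The singularities of f are the zeros of the denominator. Factoring,
  z^2 - 2*z + 2*I*z - 1 - 2*I = (z - 2 + I)*(z + I)
so the candidates are z = 2 - I, z = -I.

Check the numerator P(z) = 3*z^2 + 1 at each one:
  P(2 - I) = 10 - 12*I ≠ 0, so z = 2 - I is a (simple) pole.
  P(-I) = -2 ≠ 0, so z = -I is a (simple) pole.

Poles of f: {-I, 2 - I}

Final answer: {-I, 2 - I}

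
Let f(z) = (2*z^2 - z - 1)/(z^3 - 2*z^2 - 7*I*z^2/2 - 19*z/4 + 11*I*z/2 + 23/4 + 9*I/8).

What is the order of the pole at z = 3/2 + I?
2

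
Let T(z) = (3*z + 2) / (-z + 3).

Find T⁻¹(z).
Set w = T(z) = (3*z + 2) / (-z + 3) and solve for z:
  w*(-z + 3) = 3*z + 2
  3*w + z*(-w - 3) - 2 = 0
  z*(-w - 3) = 2 - 3*w
  z = (3*w - 2)/(w + 3)
Renaming the variable, T⁻¹(z) = (3*z - 2)/(z + 3).
(Check: ad - bc = 11 ≠ 0, so T is invertible.)

Final answer: (3*z - 2)/(z + 3)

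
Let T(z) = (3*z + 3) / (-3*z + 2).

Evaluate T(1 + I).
Substitute z = 1 + I:
  numerator:   3*(1 + I) + 3 = 6 + 3*I
  denominator: -3*(1 + I) + 2 = -1 - 3*I
T(1 + I) = (6 + 3*I)/(-1 - 3*I); multiplying numerator and denominator by the conjugate -1 + 3*I gives (-15 + 15*I)/10 = -3/2 + 3*I/2

Final answer: -3/2 + 3*I/2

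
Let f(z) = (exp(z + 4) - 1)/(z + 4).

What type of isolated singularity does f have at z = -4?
Let u = z + 4. The exponent is z + 4 = u, so
  f = (e^(u) - 1)/u = ((u) + (u)^2/2 + (u)^3/6 + ...)/u = 1 + (1/2)*u + (1/6)*u^2 + ...
The Laurent expansion about u = 0 has no negative powers; equivalently lim_{z→-4} f(z) = 1 exists and is finite.
So the singularity is removable.

Final answer: removable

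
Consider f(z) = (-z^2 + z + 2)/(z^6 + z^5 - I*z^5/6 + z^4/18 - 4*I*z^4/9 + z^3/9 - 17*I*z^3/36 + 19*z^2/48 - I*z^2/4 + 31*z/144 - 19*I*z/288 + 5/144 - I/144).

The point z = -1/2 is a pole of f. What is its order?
Factor the denominator:
  z^6 + z^5 - I*z^5/6 + z^4/18 - 4*I*z^4/9 + z^3/9 - 17*I*z^3/36 + 19*z^2/48 - I*z^2/4 + 31*z/144 - 19*I*z/288 + 5/144 - I/144 = (z + 1/2)^4*(z - 1/3 + I/2)*(z - 2/3 - 2*I/3)

The numerator P(z) = -z^2 + z + 2 has P(-1/2) = 5/4 ≠ 0, so no factor of (z + 1/2) cancels.
Near z = -1/2 we can therefore write f(z) = g(z)/(z + 1/2)^4 with g analytic at -1/2 and g(-1/2) ≠ 0 (g is the numerator divided by the remaining denominator factors).

Hence z = -1/2 is a pole of order 4.

Final answer: 4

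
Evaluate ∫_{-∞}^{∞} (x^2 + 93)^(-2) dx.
Let f(z) = (z^2 + 93)^(-2). The denominator has no real zeros and deg Q - deg P = 4 ≥ 2, so the integral of f over the upper semicircle |z| = R tends to 0 as R → ∞. Closing the contour in the upper half-plane,
  ∫_{-∞}^{∞} f(x) dx = 2πi · Σ Res(f, z_k)  over the poles with Im z_k > 0.

Zeros of the denominator: z^2 + 93 = 0 gives z = ±sqrt(93)*I.
Upper half-plane: z = sqrt(93)*I (a pole of order 2).

Write f(z) = g(z)/(z - sqrt(93)*I)^2 with g(z) = (z + sqrt(93)*I)^(-2). For a double pole, Res(f, z₀) = g'(z₀):
  g'(z) = -2/(z + sqrt(93)*I)^3
  Res(f, sqrt(93)*I) = g'(sqrt(93)*I) = -sqrt(93)*I/34596

∫_{-∞}^{∞} f(x) dx = 2πi · (-sqrt(93)*I/34596) = sqrt(93)*pi/17298

Final answer: sqrt(93)*pi/17298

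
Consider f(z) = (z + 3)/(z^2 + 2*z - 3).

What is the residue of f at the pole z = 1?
1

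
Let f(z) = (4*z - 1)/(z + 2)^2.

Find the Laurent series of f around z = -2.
-9/(z + 2)^2 + 4/(z + 2)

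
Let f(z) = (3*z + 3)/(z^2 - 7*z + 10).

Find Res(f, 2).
Write f(z) = P(z)/Q(z) with P(z) = 3*z + 3 and Q(z) = z^2 - 7*z + 10.
The denominator factors as Q(z) = (z - 2)*(z - 5), so z = 2 is a simple zero of Q and P is analytic there; z = 2 is therefore a simple pole and
  Res(f, z₀) = P(z₀)/Q'(z₀).

Q'(z) = 2*z - 7, so Q'(2) = -3.
P(2) = 9.

Res(f, 2) = (9)/(-3) = -3

Final answer: -3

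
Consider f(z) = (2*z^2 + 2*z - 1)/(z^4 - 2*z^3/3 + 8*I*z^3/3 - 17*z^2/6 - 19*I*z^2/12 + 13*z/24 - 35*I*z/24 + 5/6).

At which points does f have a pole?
The singularities of f are the zeros of the denominator. Factoring,
  z^4 - 2*z^3/3 + 8*I*z^3/3 - 17*z^2/6 - 19*I*z^2/12 + 13*z/24 - 35*I*z/24 + 5/6 = (z + 1/2)*(z + 1/2 + 3*I/2)*(z - 2/3 + 2*I/3)*(z - 1 + I/2)
so the candidates are z = -1/2, z = -1/2 - 3*I/2, z = 2/3 - 2*I/3, z = 1 - I/2.

Check the numerator P(z) = 2*z^2 + 2*z - 1 at each one:
  P(-1/2) = -3/2 ≠ 0, so z = -1/2 is a (simple) pole.
  P(-1/2 - 3*I/2) = -6 ≠ 0, so z = -1/2 - 3*I/2 is a (simple) pole.
  P(2/3 - 2*I/3) = 1/3 - 28*I/9 ≠ 0, so z = 2/3 - 2*I/3 is a (simple) pole.
  P(1 - I/2) = 5/2 - 3*I ≠ 0, so z = 1 - I/2 is a (simple) pole.

Poles of f: {-1/2 - 3*I/2, -1/2, 2/3 - 2*I/3, 1 - I/2}

Final answer: {-1/2 - 3*I/2, -1/2, 2/3 - 2*I/3, 1 - I/2}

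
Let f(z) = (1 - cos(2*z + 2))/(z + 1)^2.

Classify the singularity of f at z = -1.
Let u = z + 1. The argument of cos is 2*z + 2 = 2u, so
  f = (1 - cos(2u))/u^2 = ((2u)^2/2 - (2u)^4/24 + ...)/u^2 = 2 - (2/3)*u^2 + ...
The Laurent expansion about u = 0 has no negative powers; equivalently lim_{z→-1} f(z) = 2 exists and is finite.
So the singularity is removable.

Final answer: removable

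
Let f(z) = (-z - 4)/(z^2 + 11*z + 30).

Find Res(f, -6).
Write f(z) = P(z)/Q(z) with P(z) = -z - 4 and Q(z) = z^2 + 11*z + 30.
The denominator factors as Q(z) = (z + 6)*(z + 5), so z = -6 is a simple zero of Q and P is analytic there; z = -6 is therefore a simple pole and
  Res(f, z₀) = P(z₀)/Q'(z₀).

Q'(z) = 2*z + 11, so Q'(-6) = -1.
P(-6) = 2.

Res(f, -6) = (2)/(-1) = -2

Final answer: -2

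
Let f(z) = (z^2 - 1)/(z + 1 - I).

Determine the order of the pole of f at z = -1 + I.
Factor the denominator:
  z + 1 - I = (z + 1 - I)

The numerator P(z) = z^2 - 1 has P(-1 + I) = -1 - 2*I ≠ 0, so no factor of (z + 1 - I) cancels.
Near z = -1 + I we can therefore write f(z) = g(z)/(z + 1 - I) with g analytic at -1 + I and g(-1 + I) ≠ 0 (g is just the numerator).

Hence z = -1 + I is a pole of order 1.

Final answer: 1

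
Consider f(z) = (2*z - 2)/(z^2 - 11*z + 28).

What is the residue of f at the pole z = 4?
-2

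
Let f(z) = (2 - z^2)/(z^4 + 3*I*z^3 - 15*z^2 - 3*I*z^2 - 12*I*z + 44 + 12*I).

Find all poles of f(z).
{-3 - 2*I, -2, 2, 3 - I}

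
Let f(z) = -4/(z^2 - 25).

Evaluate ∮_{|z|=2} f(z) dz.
By the residue theorem, ∮_C f(z) dz = 2πi · (sum of the residues of f at the poles inside |z| = 2).

The denominator factors as (z - 5)*(z + 5), so the singularities of f are simple poles at z = 5, z = -5.
  |5|² = 25 > 4 = 2², so this pole is outside the contour.
  |-5|² = 25 > 4 = 2², so this pole is outside the contour.

No pole lies inside the contour, so f is analytic on and inside C and the integral is 0 (Cauchy's theorem).

Final answer: 0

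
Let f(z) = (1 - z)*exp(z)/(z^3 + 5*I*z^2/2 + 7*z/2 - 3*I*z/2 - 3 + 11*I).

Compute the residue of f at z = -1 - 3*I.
Write f(z) = P(z)/Q(z) with P(z) = (1 - z)*exp(z) and Q(z) = z^3 + 5*I*z^2/2 + 7*z/2 - 3*I*z/2 - 3 + 11*I.
The denominator factors as Q(z) = (z + 1 + 3*I)*(z - 2*I)*(z - 1 + 3*I/2), so z = -1 - 3*I is a simple zero of Q and P is analytic there; z = -1 - 3*I is therefore a simple pole and
  Res(f, z₀) = P(z₀)/Q'(z₀).

Q'(z) = 3*z^2 + 5*I*z + 7/2 - 3*I/2, so Q'(-1 - 3*I) = -11/2 + 23*I/2.
P(-1 - 3*I) = (2 + 3*I)*exp(-1 - 3*I).

Res(f, -1 - 3*I) = ((2 + 3*I)*exp(-1 - 3*I))/(-11/2 + 23*I/2) = (47/325 - 79*I/325)*exp(-1 - 3*I)

Final answer: (47/325 - 79*I/325)*exp(-1 - 3*I)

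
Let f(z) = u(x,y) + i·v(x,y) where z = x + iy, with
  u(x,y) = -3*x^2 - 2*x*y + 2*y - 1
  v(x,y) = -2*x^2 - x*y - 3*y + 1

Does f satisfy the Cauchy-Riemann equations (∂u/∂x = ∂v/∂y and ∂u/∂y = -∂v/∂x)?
∂u/∂x = -6*x - 2*y
∂v/∂y = -x - 3
∂u/∂y = 2 - 2*x
∂v/∂x = -4*x - y
∂u/∂x ≠ ∂v/∂y and ∂u/∂y ≠ -∂v/∂x; the Cauchy-Riemann equations are not satisfied, so f is not analytic.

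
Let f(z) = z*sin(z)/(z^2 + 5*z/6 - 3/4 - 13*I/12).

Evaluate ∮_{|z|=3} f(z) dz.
pi*(-6/41 - 54*I/41)*sin(3/2 + I/2) + pi*(-6/41 + 28*I/41)*sin(2/3 + I/2)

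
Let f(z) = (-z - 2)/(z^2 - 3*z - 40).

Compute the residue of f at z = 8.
Write f(z) = P(z)/Q(z) with P(z) = -z - 2 and Q(z) = z^2 - 3*z - 40.
The denominator factors as Q(z) = (z + 5)*(z - 8), so z = 8 is a simple zero of Q and P is analytic there; z = 8 is therefore a simple pole and
  Res(f, z₀) = P(z₀)/Q'(z₀).

Q'(z) = 2*z - 3, so Q'(8) = 13.
P(8) = -10.

Res(f, 8) = (-10)/(13) = -10/13

Final answer: -10/13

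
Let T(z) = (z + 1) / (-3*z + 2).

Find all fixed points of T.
T(z) = z means z + 1 = z*(-3*z + 2), i.e.
  -3*z^2 + z - 1 = 0.
Discriminant: (1)^2 - 4*(-3)*(-1) = -11, so the roots are complex conjugates.
  z = (-1 ± I*sqrt(11))/(2*(-3))
Fixed points: {1/6 - sqrt(11)*I/6, 1/6 + sqrt(11)*I/6}

Final answer: {1/6 - sqrt(11)*I/6, 1/6 + sqrt(11)*I/6}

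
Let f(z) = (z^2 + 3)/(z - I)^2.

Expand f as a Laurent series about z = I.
Put w = z - (I), i.e. z = w + I. The denominator is w^2, so it suffices to rewrite the numerator in powers of w.

P(z) = z^2 + 3
P(w + I) = 2 + 2*I*w + w^2

Dividing each term by w^2:
  f = 2/w^2 + 2*I/w + 1

Substituting back w = z - I:
  f(z) = 2/(z - I)^2 + 2*I/(z - I) + 1

The series is finite because the numerator is a polynomial; the negative powers form the principal part, and the coefficient of 1/(z - I) gives Res(f, I) = 2*I.

Final answer: 2/(z - I)^2 + 2*I/(z - I) + 1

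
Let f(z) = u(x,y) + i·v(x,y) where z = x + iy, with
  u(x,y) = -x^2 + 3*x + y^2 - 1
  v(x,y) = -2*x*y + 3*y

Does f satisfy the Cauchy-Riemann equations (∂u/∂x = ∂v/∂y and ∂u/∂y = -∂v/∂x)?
∂u/∂x = 3 - 2*x
∂v/∂y = 3 - 2*x
∂u/∂y = 2*y
∂v/∂x = -2*y
∂u/∂x = ∂v/∂y and ∂u/∂y = -∂v/∂x hold identically; f is analytic.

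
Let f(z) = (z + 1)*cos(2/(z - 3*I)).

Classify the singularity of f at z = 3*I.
Let u = z - 3*I. Then
  cos(2/u) = Σ_{k≥0} (-1)^k (2)^(2k)/((2k)!·u^(2k)) = 1 - 2/u^2 + 2/(3*u^4) + ...
which has infinitely many negative powers of u, so cos(2/(z - 3*I)) has an essential singularity at z = 3*I.
The extra factor z + 1 is a nonzero polynomial; if the product had at most a pole at z = 3*I, dividing by that polynomial would leave cos(2/(z - 3*I)) with at most a pole too — contradiction. (Equivalently, the product's Laurent series still has infinitely many negative powers.)
So the singularity is essential.

Final answer: essential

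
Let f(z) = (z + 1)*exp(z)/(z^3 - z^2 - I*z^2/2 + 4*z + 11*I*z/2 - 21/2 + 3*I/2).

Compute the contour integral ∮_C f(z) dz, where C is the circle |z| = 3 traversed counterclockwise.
pi*(4/85 - 32*I/85)*exp(-3*I/2) + pi*(-92/425 + 244*I/425)*exp(2 - I)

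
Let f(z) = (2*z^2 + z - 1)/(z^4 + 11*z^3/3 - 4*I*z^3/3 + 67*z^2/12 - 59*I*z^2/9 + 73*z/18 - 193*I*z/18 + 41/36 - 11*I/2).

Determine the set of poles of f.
The singularities of f are the zeros of the denominator. Factoring,
  z^4 + 11*z^3/3 - 4*I*z^3/3 + 67*z^2/12 - 59*I*z^2/9 + 73*z/18 - 193*I*z/18 + 41/36 - 11*I/2 = (z + 3/2 + I)*(z + 1)*(z + 3/2 - I/3)*(z - 1/3 - 2*I)
so the candidates are z = -3/2 - I, z = -1, z = -3/2 + I/3, z = 1/3 + 2*I.

Check the numerator P(z) = 2*z^2 + z - 1 at each one:
  P(-3/2 - I) = 5*I ≠ 0, so z = -3/2 - I is a (simple) pole.
  P(-1) = 0, so the factor (z + 1) cancels and z = -1 is only a removable singularity, not a pole.
  P(-3/2 + I/3) = 16/9 - 5*I/3 ≠ 0, so z = -3/2 + I/3 is a (simple) pole.
  P(1/3 + 2*I) = -76/9 + 14*I/3 ≠ 0, so z = 1/3 + 2*I is a (simple) pole.

Poles of f: {-3/2 - I, -3/2 + I/3, 1/3 + 2*I}

Final answer: {-3/2 - I, -3/2 + I/3, 1/3 + 2*I}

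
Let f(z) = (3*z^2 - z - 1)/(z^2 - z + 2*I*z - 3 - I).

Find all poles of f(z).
{-1 - I, 2 - I}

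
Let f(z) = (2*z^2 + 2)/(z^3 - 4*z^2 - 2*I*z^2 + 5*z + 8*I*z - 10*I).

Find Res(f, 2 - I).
Write f(z) = P(z)/Q(z) with P(z) = 2*z^2 + 2 and Q(z) = z^3 - 4*z^2 - 2*I*z^2 + 5*z + 8*I*z - 10*I.
The denominator factors as Q(z) = (z - 2 - I)*(z - 2*I)*(z - 2 + I), so z = 2 - I is a simple zero of Q and P is analytic there; z = 2 - I is therefore a simple pole and
  Res(f, z₀) = P(z₀)/Q'(z₀).

Q'(z) = 3*z^2 - 8*z - 4*I*z + 5 + 8*I, so Q'(2 - I) = -6 - 4*I.
P(2 - I) = 8 - 8*I.

Res(f, 2 - I) = (8 - 8*I)/(-6 - 4*I) = -4/13 + 20*I/13

Final answer: -4/13 + 20*I/13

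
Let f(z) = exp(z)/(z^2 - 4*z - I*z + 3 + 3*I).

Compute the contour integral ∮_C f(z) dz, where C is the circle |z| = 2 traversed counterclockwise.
By the residue theorem, ∮_C f(z) dz = 2πi · (sum of the residues of f at the poles inside |z| = 2).

The denominator factors as (z - 1 - I)*(z - 3), so the singularities of f are simple poles at z = 1 + I, z = 3.
  |1 + I|² = 2 < 4 = 2², so this pole is inside the contour.
  |3|² = 9 > 4 = 2², so this pole is outside the contour.

With P(z) = exp(z) and Q(z) = z^2 - 4*z - I*z + 3 + 3*I, each pole is simple, so Res(f, z₀) = P(z₀)/Q'(z₀) with Q'(z) = 2*z - 4 - I.
  Res(f, 1 + I) = P(1 + I)/Q'(1 + I) = (exp(1 + I))/(-2 + I) = (-2/5 - I/5)*exp(1 + I)

∮_C f(z) dz = 2πi · ((-2/5 - I/5)*exp(1 + I)) = pi*(2/5 - 4*I/5)*exp(1 + I)

Final answer: pi*(2/5 - 4*I/5)*exp(1 + I)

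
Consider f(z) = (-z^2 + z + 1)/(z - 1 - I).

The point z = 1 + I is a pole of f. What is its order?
Factor the denominator:
  z - 1 - I = (z - 1 - I)

The numerator P(z) = -z^2 + z + 1 has P(1 + I) = 2 - I ≠ 0, so no factor of (z - 1 - I) cancels.
Near z = 1 + I we can therefore write f(z) = g(z)/(z - 1 - I) with g analytic at 1 + I and g(1 + I) ≠ 0 (g is just the numerator).

Hence z = 1 + I is a pole of order 1.

Final answer: 1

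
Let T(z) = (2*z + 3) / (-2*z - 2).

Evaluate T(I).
Substitute z = I:
  numerator:   2*(I) + 3 = 3 + 2*I
  denominator: -2*(I) - 2 = -2 - 2*I
T(I) = (3 + 2*I)/(-2 - 2*I); multiplying numerator and denominator by the conjugate -2 + 2*I gives (-10 + 2*I)/8 = -5/4 + I/4

Final answer: -5/4 + I/4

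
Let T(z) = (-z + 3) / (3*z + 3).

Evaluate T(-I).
Substitute z = -I:
  numerator:   -(-I) + 3 = 3 + I
  denominator: 3*(-I) + 3 = 3 - 3*I
T(-I) = (3 + I)/(3 - 3*I); multiplying numerator and denominator by the conjugate 3 + 3*I gives (6 + 12*I)/18 = 1/3 + 2*I/3

Final answer: 1/3 + 2*I/3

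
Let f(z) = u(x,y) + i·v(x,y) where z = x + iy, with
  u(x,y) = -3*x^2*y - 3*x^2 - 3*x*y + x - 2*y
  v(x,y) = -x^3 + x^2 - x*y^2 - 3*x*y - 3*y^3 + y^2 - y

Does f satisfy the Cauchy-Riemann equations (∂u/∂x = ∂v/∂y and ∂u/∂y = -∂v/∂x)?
∂u/∂x = -6*x*y - 6*x - 3*y + 1
∂v/∂y = -2*x*y - 3*x - 9*y^2 + 2*y - 1
∂u/∂y = -3*x^2 - 3*x - 2
∂v/∂x = -3*x^2 + 2*x - y^2 - 3*y
∂u/∂x ≠ ∂v/∂y and ∂u/∂y ≠ -∂v/∂x; the Cauchy-Riemann equations are not satisfied, so f is not analytic.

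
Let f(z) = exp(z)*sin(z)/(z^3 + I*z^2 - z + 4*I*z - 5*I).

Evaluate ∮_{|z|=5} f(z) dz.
pi*(2/15 - I/15)*exp(-2 + I)*sin(2 - I) + exp(1)*pi*(3/10 + I/10)*sin(1) + pi*(-1/6 - I/6)*exp(1 - 2*I)*sin(1 - 2*I)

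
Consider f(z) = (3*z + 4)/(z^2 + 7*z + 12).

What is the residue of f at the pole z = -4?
8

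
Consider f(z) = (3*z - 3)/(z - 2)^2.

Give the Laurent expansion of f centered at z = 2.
Put w = z - (2), i.e. z = w + 2. The denominator is w^2, so it suffices to rewrite the numerator in powers of w.

P(z) = 3*z - 3
P(w + 2) = 3 + 3*w

Dividing each term by w^2:
  f = 3/w^2 + 3/w

Substituting back w = z - 2:
  f(z) = 3/(z - 2)^2 + 3/(z - 2)

The series is finite because the numerator is a polynomial; the negative powers form the principal part, and the coefficient of 1/(z - 2) gives Res(f, 2) = 3.

Final answer: 3/(z - 2)^2 + 3/(z - 2)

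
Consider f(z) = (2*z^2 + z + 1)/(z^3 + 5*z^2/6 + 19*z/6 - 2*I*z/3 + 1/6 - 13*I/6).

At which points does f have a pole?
{-1/2 - 2*I, -1/3 + I, I}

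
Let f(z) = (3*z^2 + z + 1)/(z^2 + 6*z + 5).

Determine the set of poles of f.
The singularities of f are the zeros of the denominator. Factoring,
  z^2 + 6*z + 5 = (z + 1)*(z + 5)
so the candidates are z = -1, z = -5.

Check the numerator P(z) = 3*z^2 + z + 1 at each one:
  P(-1) = 3 ≠ 0, so z = -1 is a (simple) pole.
  P(-5) = 71 ≠ 0, so z = -5 is a (simple) pole.

Poles of f: {-5, -1}

Final answer: {-5, -1}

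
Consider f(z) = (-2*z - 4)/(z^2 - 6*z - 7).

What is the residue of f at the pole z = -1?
Write f(z) = P(z)/Q(z) with P(z) = -2*z - 4 and Q(z) = z^2 - 6*z - 7.
The denominator factors as Q(z) = (z + 1)*(z - 7), so z = -1 is a simple zero of Q and P is analytic there; z = -1 is therefore a simple pole and
  Res(f, z₀) = P(z₀)/Q'(z₀).

Q'(z) = 2*z - 6, so Q'(-1) = -8.
P(-1) = -2.

Res(f, -1) = (-2)/(-8) = 1/4

Final answer: 1/4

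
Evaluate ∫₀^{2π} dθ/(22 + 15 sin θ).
Call the integral J. The integrand is 2π-periodic and we integrate over a full period, so shifting θ does not change the value (θ → θ + π/2 turns sin θ into cos θ). Hence
  J = ∫₀^{2π} dθ/(22 + 15 cos θ).
Put z = e^{iθ}: then cos θ = (z + 1/z)/2, dθ = dz/(iz), and z runs once counterclockwise around |z| = 1:
  J = ∮_{|z|=1} 1/(22 + 15*(z + 1/z)/2) · dz/(iz) = (2/i) ∮_{|z|=1} dz/(15*z^2 + 44*z + 15).
The roots of 15*z^2 + 44*z + 15 are z = (-22 ± sqrt(22^2 - 15^2))/15, with sqrt(259) = sqrt(259); their product is 1, so only z₊ = -22/15 + sqrt(259)/15 lies inside the unit circle (z₋ = -22/15 - sqrt(259)/15 lies outside).
z₊ is a simple zero of q(z) = 15*z^2 + 44*z + 15, so Res(1/q, z₊) = 1/q'(z₊) with q'(z) = 30*z + 44; and q'(z₊) = 15*(z₊ - z₋) = 2*sqrt(259).
Therefore J = (2/i) · 2πi · 1/(2*sqrt(259)) = 2*pi/(sqrt(259)) = 2*sqrt(259)*pi/259

Final answer: 2*sqrt(259)*pi/259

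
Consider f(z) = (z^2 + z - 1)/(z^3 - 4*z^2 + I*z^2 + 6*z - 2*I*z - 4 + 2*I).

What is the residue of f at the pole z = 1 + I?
-3/10 - 3*I/5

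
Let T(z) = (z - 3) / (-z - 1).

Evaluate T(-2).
Substitute z = -2:
  numerator:   (-2) - 3 = -5
  denominator: -(-2) - 1 = 1
T(-2) = (-5)/(1) = -5

Final answer: -5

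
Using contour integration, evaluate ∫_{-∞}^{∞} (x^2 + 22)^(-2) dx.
sqrt(22)*pi/968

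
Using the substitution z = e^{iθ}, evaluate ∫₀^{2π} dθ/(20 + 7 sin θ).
2*sqrt(39)*pi/117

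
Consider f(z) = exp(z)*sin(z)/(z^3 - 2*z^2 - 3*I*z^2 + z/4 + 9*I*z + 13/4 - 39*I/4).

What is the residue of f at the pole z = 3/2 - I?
Write f(z) = P(z)/Q(z) with P(z) = exp(z)*sin(z) and Q(z) = z^3 - 2*z^2 - 3*I*z^2 + z/4 + 9*I*z + 13/4 - 39*I/4.
The denominator factors as Q(z) = (z + 1 - 3*I)*(z - 3/2 + I)*(z - 3/2 - I), so z = 3/2 - I is a simple zero of Q and P is analytic there; z = 3/2 - I is therefore a simple pole and
  Res(f, z₀) = P(z₀)/Q'(z₀).

Q'(z) = 3*z^2 - 4*z - 6*I*z + 1/4 + 9*I, so Q'(3/2 - I) = -8 - 5*I.
P(3/2 - I) = exp(3/2 - I)*sin(3/2 - I).

Res(f, 3/2 - I) = (exp(3/2 - I)*sin(3/2 - I))/(-8 - 5*I) = (-8/89 + 5*I/89)*exp(3/2 - I)*sin(3/2 - I)

Final answer: (-8/89 + 5*I/89)*exp(3/2 - I)*sin(3/2 - I)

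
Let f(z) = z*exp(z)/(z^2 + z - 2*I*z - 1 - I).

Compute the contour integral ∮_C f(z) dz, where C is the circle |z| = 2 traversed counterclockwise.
By the residue theorem, ∮_C f(z) dz = 2πi · (sum of the residues of f at the poles inside |z| = 2).

The denominator factors as (z - I)*(z + 1 - I), so the singularities of f are simple poles at z = I, z = -1 + I.
  |I|² = 1 < 4 = 2², so this pole is inside the contour.
  |-1 + I|² = 2 < 4 = 2², so this pole is inside the contour.

With P(z) = z*exp(z) and Q(z) = z^2 + z - 2*I*z - 1 - I, each pole is simple, so Res(f, z₀) = P(z₀)/Q'(z₀) with Q'(z) = 2*z + 1 - 2*I.
  Res(f, I) = P(I)/Q'(I) = (I*exp(I))/(1) = I*exp(I)
  Res(f, -1 + I) = P(-1 + I)/Q'(-1 + I) = ((-1 + I)*exp(-1 + I))/(-1) = (1 - I)*exp(-1 + I)

Sum of residues inside C: (1 - I)*exp(-1 + I) + I*exp(I)
∮_C f(z) dz = 2πi · ((1 - I)*exp(-1 + I) + I*exp(I)) = -2*pi*exp(I) + pi*(2 + 2*I)*exp(-1 + I)

Final answer: -2*pi*exp(I) + pi*(2 + 2*I)*exp(-1 + I)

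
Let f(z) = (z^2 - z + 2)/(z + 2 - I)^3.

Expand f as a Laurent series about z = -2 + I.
Put w = z - (-2 + I), i.e. z = w - 2 + I. The denominator is w^3, so it suffices to rewrite the numerator in powers of w.

P(z) = z^2 - z + 2
P(w - 2 + I) = 7 - 5*I + (-5 + 2*I)*w + w^2

Dividing each term by w^3:
  f = (7 - 5*I)/w^3 + (-5 + 2*I)/w^2 + 1/w

Substituting back w = z + 2 - I:
  f(z) = (7 - 5*I)/(z + 2 - I)^3 + (-5 + 2*I)/(z + 2 - I)^2 + 1/(z + 2 - I)

The series is finite because the numerator is a polynomial; the negative powers form the principal part, and the coefficient of 1/(z + 2 - I) gives Res(f, -2 + I) = 1.

Final answer: (7 - 5*I)/(z + 2 - I)^3 + (-5 + 2*I)/(z + 2 - I)^2 + 1/(z + 2 - I)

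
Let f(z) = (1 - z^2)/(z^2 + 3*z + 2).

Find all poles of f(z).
The singularities of f are the zeros of the denominator. Factoring,
  z^2 + 3*z + 2 = (z + 1)*(z + 2)
so the candidates are z = -1, z = -2.

Check the numerator P(z) = 1 - z^2 at each one:
  P(-1) = 0, so the factor (z + 1) cancels and z = -1 is only a removable singularity, not a pole.
  P(-2) = -3 ≠ 0, so z = -2 is a (simple) pole.

Poles of f: {-2}

Final answer: {-2}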